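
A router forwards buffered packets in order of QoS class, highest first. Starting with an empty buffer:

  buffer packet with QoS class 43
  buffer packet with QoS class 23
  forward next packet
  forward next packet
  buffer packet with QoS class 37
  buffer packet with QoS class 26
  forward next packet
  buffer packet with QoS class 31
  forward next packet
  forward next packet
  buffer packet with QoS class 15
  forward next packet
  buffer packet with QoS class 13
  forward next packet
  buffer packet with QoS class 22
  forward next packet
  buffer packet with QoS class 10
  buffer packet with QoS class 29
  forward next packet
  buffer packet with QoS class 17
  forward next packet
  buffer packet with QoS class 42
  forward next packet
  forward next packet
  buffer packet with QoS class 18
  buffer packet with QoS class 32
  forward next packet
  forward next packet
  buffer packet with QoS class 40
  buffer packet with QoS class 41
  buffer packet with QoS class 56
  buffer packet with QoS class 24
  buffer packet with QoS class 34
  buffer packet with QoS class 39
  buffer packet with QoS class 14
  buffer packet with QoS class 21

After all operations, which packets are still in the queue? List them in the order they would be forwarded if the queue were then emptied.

insert 43 → {43}
insert 23 → {43, 23}
forward next packet → 43; now {23}
forward next packet → 23; now {}
insert 37 → {37}
insert 26 → {37, 26}
forward next packet → 37; now {26}
insert 31 → {31, 26}
forward next packet → 31; now {26}
forward next packet → 26; now {}
insert 15 → {15}
forward next packet → 15; now {}
insert 13 → {13}
forward next packet → 13; now {}
insert 22 → {22}
forward next packet → 22; now {}
insert 10 → {10}
insert 29 → {29, 10}
forward next packet → 29; now {10}
insert 17 → {17, 10}
forward next packet → 17; now {10}
insert 42 → {42, 10}
forward next packet → 42; now {10}
forward next packet → 10; now {}
insert 18 → {18}
insert 32 → {32, 18}
forward next packet → 32; now {18}
forward next packet → 18; now {}
insert 40 → {40}
insert 41 → {41, 40}
insert 56 → {56, 41, 40}
insert 24 → {56, 41, 40, 24}
insert 34 → {56, 41, 40, 34, 24}
insert 39 → {56, 41, 40, 39, 34, 24}
insert 14 → {56, 41, 40, 39, 34, 24, 14}
insert 21 → {56, 41, 40, 39, 34, 24, 21, 14}

[56, 41, 40, 39, 34, 24, 21, 14]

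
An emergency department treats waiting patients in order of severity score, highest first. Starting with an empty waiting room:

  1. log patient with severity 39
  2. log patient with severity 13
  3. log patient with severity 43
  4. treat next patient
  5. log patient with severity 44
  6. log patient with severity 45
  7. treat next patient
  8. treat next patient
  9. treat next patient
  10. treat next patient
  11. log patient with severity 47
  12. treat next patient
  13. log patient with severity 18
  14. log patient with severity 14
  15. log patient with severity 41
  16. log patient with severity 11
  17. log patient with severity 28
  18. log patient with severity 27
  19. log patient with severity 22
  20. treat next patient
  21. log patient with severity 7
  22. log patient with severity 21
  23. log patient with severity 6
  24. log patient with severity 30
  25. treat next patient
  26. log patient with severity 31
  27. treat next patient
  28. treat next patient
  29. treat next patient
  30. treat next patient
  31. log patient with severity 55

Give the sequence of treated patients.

insert 39 → {39}
insert 13 → {39, 13}
insert 43 → {43, 39, 13}
treat next patient → 43; now {39, 13}
insert 44 → {44, 39, 13}
insert 45 → {45, 44, 39, 13}
treat next patient → 45; now {44, 39, 13}
treat next patient → 44; now {39, 13}
treat next patient → 39; now {13}
treat next patient → 13; now {}
insert 47 → {47}
treat next patient → 47; now {}
insert 18 → {18}
insert 14 → {18, 14}
insert 41 → {41, 18, 14}
insert 11 → {41, 18, 14, 11}
insert 28 → {41, 28, 18, 14, 11}
insert 27 → {41, 28, 27, 18, 14, 11}
insert 22 → {41, 28, 27, 22, 18, 14, 11}
treat next patient → 41; now {28, 27, 22, 18, 14, 11}
insert 7 → {28, 27, 22, 18, 14, 11, 7}
insert 21 → {28, 27, 22, 21, 18, 14, 11, 7}
insert 6 → {28, 27, 22, 21, 18, 14, 11, 7, 6}
insert 30 → {30, 28, 27, 22, 21, 18, 14, 11, 7, 6}
treat next patient → 30; now {28, 27, 22, 21, 18, 14, 11, 7, 6}
insert 31 → {31, 28, 27, 22, 21, 18, 14, 11, 7, 6}
treat next patient → 31; now {28, 27, 22, 21, 18, 14, 11, 7, 6}
treat next patient → 28; now {27, 22, 21, 18, 14, 11, 7, 6}
treat next patient → 27; now {22, 21, 18, 14, 11, 7, 6}
treat next patient → 22; now {21, 18, 14, 11, 7, 6}
insert 55 → {55, 21, 18, 14, 11, 7, 6}

[43, 45, 44, 39, 13, 47, 41, 30, 31, 28, 27, 22]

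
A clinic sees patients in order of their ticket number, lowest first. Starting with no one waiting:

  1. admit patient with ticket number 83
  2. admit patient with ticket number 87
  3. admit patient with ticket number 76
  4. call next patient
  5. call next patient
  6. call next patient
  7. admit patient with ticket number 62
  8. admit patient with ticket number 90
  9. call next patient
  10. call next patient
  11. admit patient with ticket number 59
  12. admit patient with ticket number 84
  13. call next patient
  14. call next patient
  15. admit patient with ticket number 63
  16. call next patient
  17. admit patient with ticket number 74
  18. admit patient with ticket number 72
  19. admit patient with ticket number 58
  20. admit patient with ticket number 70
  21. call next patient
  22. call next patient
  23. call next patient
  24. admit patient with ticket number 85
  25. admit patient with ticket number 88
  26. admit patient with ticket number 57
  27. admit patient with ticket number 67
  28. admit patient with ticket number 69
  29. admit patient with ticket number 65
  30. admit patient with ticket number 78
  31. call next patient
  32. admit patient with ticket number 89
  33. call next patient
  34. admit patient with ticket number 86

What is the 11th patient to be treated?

72

insert 83 → {83}
insert 87 → {83, 87}
insert 76 → {76, 83, 87}
call next patient → 76; now {83, 87}
call next patient → 83; now {87}
call next patient → 87; now {}
insert 62 → {62}
insert 90 → {62, 90}
call next patient → 62; now {90}
call next patient → 90; now {}
insert 59 → {59}
insert 84 → {59, 84}
call next patient → 59; now {84}
call next patient → 84; now {}
insert 63 → {63}
call next patient → 63; now {}
insert 74 → {74}
insert 72 → {72, 74}
insert 58 → {58, 72, 74}
insert 70 → {58, 70, 72, 74}
call next patient → 58; now {70, 72, 74}
call next patient → 70; now {72, 74}
call next patient → 72; now {74}
insert 85 → {74, 85}
insert 88 → {74, 85, 88}
insert 57 → {57, 74, 85, 88}
insert 67 → {57, 67, 74, 85, 88}
insert 69 → {57, 67, 69, 74, 85, 88}
insert 65 → {57, 65, 67, 69, 74, 85, 88}
insert 78 → {57, 65, 67, 69, 74, 78, 85, 88}
call next patient → 57; now {65, 67, 69, 74, 78, 85, 88}
insert 89 → {65, 67, 69, 74, 78, 85, 88, 89}
call next patient → 65; now {67, 69, 74, 78, 85, 88, 89}
insert 86 → {67, 69, 74, 78, 85, 86, 88, 89}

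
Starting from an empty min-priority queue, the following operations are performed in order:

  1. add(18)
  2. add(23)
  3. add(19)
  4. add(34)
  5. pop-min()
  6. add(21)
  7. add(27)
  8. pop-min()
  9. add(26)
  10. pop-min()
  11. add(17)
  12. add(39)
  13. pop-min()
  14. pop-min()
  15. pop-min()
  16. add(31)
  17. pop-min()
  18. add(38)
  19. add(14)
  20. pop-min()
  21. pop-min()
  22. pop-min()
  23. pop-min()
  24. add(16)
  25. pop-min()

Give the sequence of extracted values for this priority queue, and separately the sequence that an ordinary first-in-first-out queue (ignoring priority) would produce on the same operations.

insert 18 → {18}
insert 23 → {18, 23}
insert 19 → {18, 19, 23}
insert 34 → {18, 19, 23, 34}
pop-min → 18; now {19, 23, 34}
insert 21 → {19, 21, 23, 34}
insert 27 → {19, 21, 23, 27, 34}
pop-min → 19; now {21, 23, 27, 34}
insert 26 → {21, 23, 26, 27, 34}
pop-min → 21; now {23, 26, 27, 34}
insert 17 → {17, 23, 26, 27, 34}
insert 39 → {17, 23, 26, 27, 34, 39}
pop-min → 17; now {23, 26, 27, 34, 39}
pop-min → 23; now {26, 27, 34, 39}
pop-min → 26; now {27, 34, 39}
insert 31 → {27, 31, 34, 39}
pop-min → 27; now {31, 34, 39}
insert 38 → {31, 34, 38, 39}
insert 14 → {14, 31, 34, 38, 39}
pop-min → 14; now {31, 34, 38, 39}
pop-min → 31; now {34, 38, 39}
pop-min → 34; now {38, 39}
pop-min → 38; now {39}
insert 16 → {16, 39}
pop-min → 16; now {39}

priority queue: 18 → 19 → 21 → 17 → 23 → 26 → 27 → 14 → 31 → 34 → 38 → 16; FIFO queue: 18 → 23 → 19 → 34 → 21 → 27 → 26 → 17 → 39 → 31 → 38 → 14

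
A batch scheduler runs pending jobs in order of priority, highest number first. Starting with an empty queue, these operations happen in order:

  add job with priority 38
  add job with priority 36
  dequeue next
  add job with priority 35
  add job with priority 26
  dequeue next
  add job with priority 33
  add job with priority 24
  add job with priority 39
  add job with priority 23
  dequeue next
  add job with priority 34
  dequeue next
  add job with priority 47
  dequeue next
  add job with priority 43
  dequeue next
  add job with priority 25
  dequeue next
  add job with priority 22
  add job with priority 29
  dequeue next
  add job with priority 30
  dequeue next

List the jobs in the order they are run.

38, 36, 39, 35, 47, 43, 34, 33, 30

insert 38 → {38}
insert 36 → {38, 36}
dequeue next → 38; now {36}
insert 35 → {36, 35}
insert 26 → {36, 35, 26}
dequeue next → 36; now {35, 26}
insert 33 → {35, 33, 26}
insert 24 → {35, 33, 26, 24}
insert 39 → {39, 35, 33, 26, 24}
insert 23 → {39, 35, 33, 26, 24, 23}
dequeue next → 39; now {35, 33, 26, 24, 23}
insert 34 → {35, 34, 33, 26, 24, 23}
dequeue next → 35; now {34, 33, 26, 24, 23}
insert 47 → {47, 34, 33, 26, 24, 23}
dequeue next → 47; now {34, 33, 26, 24, 23}
insert 43 → {43, 34, 33, 26, 24, 23}
dequeue next → 43; now {34, 33, 26, 24, 23}
insert 25 → {34, 33, 26, 25, 24, 23}
dequeue next → 34; now {33, 26, 25, 24, 23}
insert 22 → {33, 26, 25, 24, 23, 22}
insert 29 → {33, 29, 26, 25, 24, 23, 22}
dequeue next → 33; now {29, 26, 25, 24, 23, 22}
insert 30 → {30, 29, 26, 25, 24, 23, 22}
dequeue next → 30; now {29, 26, 25, 24, 23, 22}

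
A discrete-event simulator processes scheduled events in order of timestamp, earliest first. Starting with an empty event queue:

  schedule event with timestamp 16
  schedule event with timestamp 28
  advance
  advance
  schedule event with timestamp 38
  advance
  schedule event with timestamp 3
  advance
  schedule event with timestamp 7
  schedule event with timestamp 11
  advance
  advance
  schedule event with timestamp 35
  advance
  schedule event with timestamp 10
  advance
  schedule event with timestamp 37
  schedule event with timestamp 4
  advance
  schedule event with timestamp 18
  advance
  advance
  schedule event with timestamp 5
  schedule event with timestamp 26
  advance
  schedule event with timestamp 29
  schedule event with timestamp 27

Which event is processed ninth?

insert 16 → {16}
insert 28 → {16, 28}
advance → 16; now {28}
advance → 28; now {}
insert 38 → {38}
advance → 38; now {}
insert 3 → {3}
advance → 3; now {}
insert 7 → {7}
insert 11 → {7, 11}
advance → 7; now {11}
advance → 11; now {}
insert 35 → {35}
advance → 35; now {}
insert 10 → {10}
advance → 10; now {}
insert 37 → {37}
insert 4 → {4, 37}
advance → 4; now {37}
insert 18 → {18, 37}
advance → 18; now {37}
advance → 37; now {}
insert 5 → {5}
insert 26 → {5, 26}
advance → 5; now {26}
insert 29 → {26, 29}
insert 27 → {26, 27, 29}

4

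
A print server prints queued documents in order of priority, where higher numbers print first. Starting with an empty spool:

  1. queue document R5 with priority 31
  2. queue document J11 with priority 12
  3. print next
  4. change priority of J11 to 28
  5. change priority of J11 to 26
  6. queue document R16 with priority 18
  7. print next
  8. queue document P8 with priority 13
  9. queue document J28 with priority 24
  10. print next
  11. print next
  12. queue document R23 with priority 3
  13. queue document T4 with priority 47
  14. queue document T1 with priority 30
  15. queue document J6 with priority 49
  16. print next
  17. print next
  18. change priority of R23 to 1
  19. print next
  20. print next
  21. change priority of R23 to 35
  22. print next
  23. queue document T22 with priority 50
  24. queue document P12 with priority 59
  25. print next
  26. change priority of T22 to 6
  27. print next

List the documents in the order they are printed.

add R5 (priority 31) → {R5:31}
add J11 (priority 12) → {R5:31, J11:12}
print next → R5; now {J11:12}
update J11 to priority 28 → {J11:28}
update J11 to priority 26 → {J11:26}
add R16 (priority 18) → {J11:26, R16:18}
print next → J11; now {R16:18}
add P8 (priority 13) → {R16:18, P8:13}
add J28 (priority 24) → {J28:24, R16:18, P8:13}
print next → J28; now {R16:18, P8:13}
print next → R16; now {P8:13}
add R23 (priority 3) → {P8:13, R23:3}
add T4 (priority 47) → {T4:47, P8:13, R23:3}
add T1 (priority 30) → {T4:47, T1:30, P8:13, R23:3}
add J6 (priority 49) → {J6:49, T4:47, T1:30, P8:13, R23:3}
print next → J6; now {T4:47, T1:30, P8:13, R23:3}
print next → T4; now {T1:30, P8:13, R23:3}
update R23 to priority 1 → {T1:30, P8:13, R23:1}
print next → T1; now {P8:13, R23:1}
print next → P8; now {R23:1}
update R23 to priority 35 → {R23:35}
print next → R23; now {}
add T22 (priority 50) → {T22:50}
add P12 (priority 59) → {P12:59, T22:50}
print next → P12; now {T22:50}
update T22 to priority 6 → {T22:6}
print next → T22; now {}

R5, J11, J28, R16, J6, T4, T1, P8, R23, P12, T22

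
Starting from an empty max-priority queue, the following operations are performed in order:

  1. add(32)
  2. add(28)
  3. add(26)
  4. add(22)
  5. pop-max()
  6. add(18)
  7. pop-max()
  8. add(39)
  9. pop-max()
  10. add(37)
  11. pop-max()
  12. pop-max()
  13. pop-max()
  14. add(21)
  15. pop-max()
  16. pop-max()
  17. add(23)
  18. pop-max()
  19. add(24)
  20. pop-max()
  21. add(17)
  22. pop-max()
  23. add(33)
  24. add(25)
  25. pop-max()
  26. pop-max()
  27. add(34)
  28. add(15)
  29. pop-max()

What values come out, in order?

32, 28, 39, 37, 26, 22, 21, 18, 23, 24, 17, 33, 25, 34

insert 32 → {32}
insert 28 → {32, 28}
insert 26 → {32, 28, 26}
insert 22 → {32, 28, 26, 22}
pop-max → 32; now {28, 26, 22}
insert 18 → {28, 26, 22, 18}
pop-max → 28; now {26, 22, 18}
insert 39 → {39, 26, 22, 18}
pop-max → 39; now {26, 22, 18}
insert 37 → {37, 26, 22, 18}
pop-max → 37; now {26, 22, 18}
pop-max → 26; now {22, 18}
pop-max → 22; now {18}
insert 21 → {21, 18}
pop-max → 21; now {18}
pop-max → 18; now {}
insert 23 → {23}
pop-max → 23; now {}
insert 24 → {24}
pop-max → 24; now {}
insert 17 → {17}
pop-max → 17; now {}
insert 33 → {33}
insert 25 → {33, 25}
pop-max → 33; now {25}
pop-max → 25; now {}
insert 34 → {34}
insert 15 → {34, 15}
pop-max → 34; now {15}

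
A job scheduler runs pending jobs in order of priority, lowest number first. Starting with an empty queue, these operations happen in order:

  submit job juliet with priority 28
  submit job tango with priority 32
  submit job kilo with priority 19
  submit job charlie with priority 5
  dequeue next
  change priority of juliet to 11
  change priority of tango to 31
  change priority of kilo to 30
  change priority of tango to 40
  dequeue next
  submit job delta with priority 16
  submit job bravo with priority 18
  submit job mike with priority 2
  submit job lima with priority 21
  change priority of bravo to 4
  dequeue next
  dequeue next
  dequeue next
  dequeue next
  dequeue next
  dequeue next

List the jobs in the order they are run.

[charlie, juliet, mike, bravo, delta, lima, kilo, tango]

add juliet (priority 28) → {juliet:28}
add tango (priority 32) → {juliet:28, tango:32}
add kilo (priority 19) → {kilo:19, juliet:28, tango:32}
add charlie (priority 5) → {charlie:5, kilo:19, juliet:28, tango:32}
dequeue next → charlie; now {kilo:19, juliet:28, tango:32}
update juliet to priority 11 → {juliet:11, kilo:19, tango:32}
update tango to priority 31 → {juliet:11, kilo:19, tango:31}
update kilo to priority 30 → {juliet:11, kilo:30, tango:31}
update tango to priority 40 → {juliet:11, kilo:30, tango:40}
dequeue next → juliet; now {kilo:30, tango:40}
add delta (priority 16) → {delta:16, kilo:30, tango:40}
add bravo (priority 18) → {delta:16, bravo:18, kilo:30, tango:40}
add mike (priority 2) → {mike:2, delta:16, bravo:18, kilo:30, tango:40}
add lima (priority 21) → {mike:2, delta:16, bravo:18, lima:21, kilo:30, tango:40}
update bravo to priority 4 → {mike:2, bravo:4, delta:16, lima:21, kilo:30, tango:40}
dequeue next → mike; now {bravo:4, delta:16, lima:21, kilo:30, tango:40}
dequeue next → bravo; now {delta:16, lima:21, kilo:30, tango:40}
dequeue next → delta; now {lima:21, kilo:30, tango:40}
dequeue next → lima; now {kilo:30, tango:40}
dequeue next → kilo; now {tango:40}
dequeue next → tango; now {}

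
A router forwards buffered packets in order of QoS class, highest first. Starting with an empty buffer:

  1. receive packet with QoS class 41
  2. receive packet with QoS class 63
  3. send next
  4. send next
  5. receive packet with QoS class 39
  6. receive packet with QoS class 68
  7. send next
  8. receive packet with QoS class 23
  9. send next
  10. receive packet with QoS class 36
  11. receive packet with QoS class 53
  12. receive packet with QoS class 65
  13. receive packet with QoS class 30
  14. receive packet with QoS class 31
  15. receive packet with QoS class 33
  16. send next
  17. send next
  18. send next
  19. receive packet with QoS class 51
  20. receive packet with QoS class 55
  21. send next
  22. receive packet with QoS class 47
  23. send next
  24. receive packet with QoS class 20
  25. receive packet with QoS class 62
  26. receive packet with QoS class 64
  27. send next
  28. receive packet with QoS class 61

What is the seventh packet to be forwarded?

36

insert 41 → {41}
insert 63 → {63, 41}
send next → 63; now {41}
send next → 41; now {}
insert 39 → {39}
insert 68 → {68, 39}
send next → 68; now {39}
insert 23 → {39, 23}
send next → 39; now {23}
insert 36 → {36, 23}
insert 53 → {53, 36, 23}
insert 65 → {65, 53, 36, 23}
insert 30 → {65, 53, 36, 30, 23}
insert 31 → {65, 53, 36, 31, 30, 23}
insert 33 → {65, 53, 36, 33, 31, 30, 23}
send next → 65; now {53, 36, 33, 31, 30, 23}
send next → 53; now {36, 33, 31, 30, 23}
send next → 36; now {33, 31, 30, 23}
insert 51 → {51, 33, 31, 30, 23}
insert 55 → {55, 51, 33, 31, 30, 23}
send next → 55; now {51, 33, 31, 30, 23}
insert 47 → {51, 47, 33, 31, 30, 23}
send next → 51; now {47, 33, 31, 30, 23}
insert 20 → {47, 33, 31, 30, 23, 20}
insert 62 → {62, 47, 33, 31, 30, 23, 20}
insert 64 → {64, 62, 47, 33, 31, 30, 23, 20}
send next → 64; now {62, 47, 33, 31, 30, 23, 20}
insert 61 → {62, 61, 47, 33, 31, 30, 23, 20}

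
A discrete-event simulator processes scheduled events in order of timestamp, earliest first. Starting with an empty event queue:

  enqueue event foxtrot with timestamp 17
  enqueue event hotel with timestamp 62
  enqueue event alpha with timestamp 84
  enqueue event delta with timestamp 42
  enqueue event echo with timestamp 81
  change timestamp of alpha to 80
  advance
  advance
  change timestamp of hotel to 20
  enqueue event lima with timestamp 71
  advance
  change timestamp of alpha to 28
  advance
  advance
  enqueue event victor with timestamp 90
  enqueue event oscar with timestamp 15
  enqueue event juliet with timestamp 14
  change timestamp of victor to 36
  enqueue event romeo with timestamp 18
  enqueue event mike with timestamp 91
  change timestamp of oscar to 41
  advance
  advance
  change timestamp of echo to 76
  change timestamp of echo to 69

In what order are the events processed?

foxtrot, delta, hotel, alpha, lima, juliet, romeo

add foxtrot (timestamp 17) → {foxtrot:17}
add hotel (timestamp 62) → {foxtrot:17, hotel:62}
add alpha (timestamp 84) → {foxtrot:17, hotel:62, alpha:84}
add delta (timestamp 42) → {foxtrot:17, delta:42, hotel:62, alpha:84}
add echo (timestamp 81) → {foxtrot:17, delta:42, hotel:62, echo:81, alpha:84}
update alpha to timestamp 80 → {foxtrot:17, delta:42, hotel:62, alpha:80, echo:81}
advance → foxtrot; now {delta:42, hotel:62, alpha:80, echo:81}
advance → delta; now {hotel:62, alpha:80, echo:81}
update hotel to timestamp 20 → {hotel:20, alpha:80, echo:81}
add lima (timestamp 71) → {hotel:20, lima:71, alpha:80, echo:81}
advance → hotel; now {lima:71, alpha:80, echo:81}
update alpha to timestamp 28 → {alpha:28, lima:71, echo:81}
advance → alpha; now {lima:71, echo:81}
advance → lima; now {echo:81}
add victor (timestamp 90) → {echo:81, victor:90}
add oscar (timestamp 15) → {oscar:15, echo:81, victor:90}
add juliet (timestamp 14) → {juliet:14, oscar:15, echo:81, victor:90}
update victor to timestamp 36 → {juliet:14, oscar:15, victor:36, echo:81}
add romeo (timestamp 18) → {juliet:14, oscar:15, romeo:18, victor:36, echo:81}
add mike (timestamp 91) → {juliet:14, oscar:15, romeo:18, victor:36, echo:81, mike:91}
update oscar to timestamp 41 → {juliet:14, romeo:18, victor:36, oscar:41, echo:81, mike:91}
advance → juliet; now {romeo:18, victor:36, oscar:41, echo:81, mike:91}
advance → romeo; now {victor:36, oscar:41, echo:81, mike:91}
update echo to timestamp 76 → {victor:36, oscar:41, echo:76, mike:91}
update echo to timestamp 69 → {victor:36, oscar:41, echo:69, mike:91}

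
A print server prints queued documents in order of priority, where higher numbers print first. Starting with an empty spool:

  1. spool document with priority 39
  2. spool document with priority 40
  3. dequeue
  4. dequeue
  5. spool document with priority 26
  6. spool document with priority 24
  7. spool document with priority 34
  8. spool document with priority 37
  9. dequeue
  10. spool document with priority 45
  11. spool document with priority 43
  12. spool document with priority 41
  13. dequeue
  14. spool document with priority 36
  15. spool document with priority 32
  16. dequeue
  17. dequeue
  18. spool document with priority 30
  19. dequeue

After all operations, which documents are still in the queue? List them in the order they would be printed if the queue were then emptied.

34, 32, 30, 26, 24

insert 39 → {39}
insert 40 → {40, 39}
dequeue → 40; now {39}
dequeue → 39; now {}
insert 26 → {26}
insert 24 → {26, 24}
insert 34 → {34, 26, 24}
insert 37 → {37, 34, 26, 24}
dequeue → 37; now {34, 26, 24}
insert 45 → {45, 34, 26, 24}
insert 43 → {45, 43, 34, 26, 24}
insert 41 → {45, 43, 41, 34, 26, 24}
dequeue → 45; now {43, 41, 34, 26, 24}
insert 36 → {43, 41, 36, 34, 26, 24}
insert 32 → {43, 41, 36, 34, 32, 26, 24}
dequeue → 43; now {41, 36, 34, 32, 26, 24}
dequeue → 41; now {36, 34, 32, 26, 24}
insert 30 → {36, 34, 32, 30, 26, 24}
dequeue → 36; now {34, 32, 30, 26, 24}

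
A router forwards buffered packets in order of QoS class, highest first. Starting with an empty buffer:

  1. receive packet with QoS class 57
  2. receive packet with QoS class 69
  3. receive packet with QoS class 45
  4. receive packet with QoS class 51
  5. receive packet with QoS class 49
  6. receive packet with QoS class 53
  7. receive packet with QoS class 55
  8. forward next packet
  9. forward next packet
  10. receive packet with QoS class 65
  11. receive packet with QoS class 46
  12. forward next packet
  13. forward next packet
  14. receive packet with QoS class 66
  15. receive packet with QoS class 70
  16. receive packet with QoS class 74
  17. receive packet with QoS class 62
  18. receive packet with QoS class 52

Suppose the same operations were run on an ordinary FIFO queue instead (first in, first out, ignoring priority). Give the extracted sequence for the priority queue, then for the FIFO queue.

insert 57 → {57}
insert 69 → {69, 57}
insert 45 → {69, 57, 45}
insert 51 → {69, 57, 51, 45}
insert 49 → {69, 57, 51, 49, 45}
insert 53 → {69, 57, 53, 51, 49, 45}
insert 55 → {69, 57, 55, 53, 51, 49, 45}
forward next packet → 69; now {57, 55, 53, 51, 49, 45}
forward next packet → 57; now {55, 53, 51, 49, 45}
insert 65 → {65, 55, 53, 51, 49, 45}
insert 46 → {65, 55, 53, 51, 49, 46, 45}
forward next packet → 65; now {55, 53, 51, 49, 46, 45}
forward next packet → 55; now {53, 51, 49, 46, 45}
insert 66 → {66, 53, 51, 49, 46, 45}
insert 70 → {70, 66, 53, 51, 49, 46, 45}
insert 74 → {74, 70, 66, 53, 51, 49, 46, 45}
insert 62 → {74, 70, 66, 62, 53, 51, 49, 46, 45}
insert 52 → {74, 70, 66, 62, 53, 52, 51, 49, 46, 45}

priority queue: [69, 57, 65, 55]; FIFO queue: 57, 69, 45, 51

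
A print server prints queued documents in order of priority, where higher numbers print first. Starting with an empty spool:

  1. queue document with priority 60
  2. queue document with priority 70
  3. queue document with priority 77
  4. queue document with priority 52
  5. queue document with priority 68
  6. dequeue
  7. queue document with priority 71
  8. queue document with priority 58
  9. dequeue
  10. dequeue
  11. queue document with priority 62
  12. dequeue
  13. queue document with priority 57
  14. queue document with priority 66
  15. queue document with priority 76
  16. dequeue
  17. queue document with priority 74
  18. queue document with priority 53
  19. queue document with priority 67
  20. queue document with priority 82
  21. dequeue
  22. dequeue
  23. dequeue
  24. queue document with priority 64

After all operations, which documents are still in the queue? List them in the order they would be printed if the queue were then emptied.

66 → 64 → 62 → 60 → 58 → 57 → 53 → 52

insert 60 → {60}
insert 70 → {70, 60}
insert 77 → {77, 70, 60}
insert 52 → {77, 70, 60, 52}
insert 68 → {77, 70, 68, 60, 52}
dequeue → 77; now {70, 68, 60, 52}
insert 71 → {71, 70, 68, 60, 52}
insert 58 → {71, 70, 68, 60, 58, 52}
dequeue → 71; now {70, 68, 60, 58, 52}
dequeue → 70; now {68, 60, 58, 52}
insert 62 → {68, 62, 60, 58, 52}
dequeue → 68; now {62, 60, 58, 52}
insert 57 → {62, 60, 58, 57, 52}
insert 66 → {66, 62, 60, 58, 57, 52}
insert 76 → {76, 66, 62, 60, 58, 57, 52}
dequeue → 76; now {66, 62, 60, 58, 57, 52}
insert 74 → {74, 66, 62, 60, 58, 57, 52}
insert 53 → {74, 66, 62, 60, 58, 57, 53, 52}
insert 67 → {74, 67, 66, 62, 60, 58, 57, 53, 52}
insert 82 → {82, 74, 67, 66, 62, 60, 58, 57, 53, 52}
dequeue → 82; now {74, 67, 66, 62, 60, 58, 57, 53, 52}
dequeue → 74; now {67, 66, 62, 60, 58, 57, 53, 52}
dequeue → 67; now {66, 62, 60, 58, 57, 53, 52}
insert 64 → {66, 64, 62, 60, 58, 57, 53, 52}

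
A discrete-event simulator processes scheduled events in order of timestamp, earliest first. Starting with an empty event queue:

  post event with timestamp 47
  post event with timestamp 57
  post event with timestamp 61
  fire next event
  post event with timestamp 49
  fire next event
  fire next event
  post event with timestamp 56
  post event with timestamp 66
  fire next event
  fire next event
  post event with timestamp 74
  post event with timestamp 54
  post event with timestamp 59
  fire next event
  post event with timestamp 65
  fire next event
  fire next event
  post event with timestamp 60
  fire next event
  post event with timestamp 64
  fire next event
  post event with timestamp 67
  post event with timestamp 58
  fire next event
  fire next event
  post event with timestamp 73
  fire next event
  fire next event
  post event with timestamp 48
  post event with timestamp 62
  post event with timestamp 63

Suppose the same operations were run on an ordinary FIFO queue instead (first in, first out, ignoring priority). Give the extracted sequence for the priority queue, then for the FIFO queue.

insert 47 → {47}
insert 57 → {47, 57}
insert 61 → {47, 57, 61}
fire next event → 47; now {57, 61}
insert 49 → {49, 57, 61}
fire next event → 49; now {57, 61}
fire next event → 57; now {61}
insert 56 → {56, 61}
insert 66 → {56, 61, 66}
fire next event → 56; now {61, 66}
fire next event → 61; now {66}
insert 74 → {66, 74}
insert 54 → {54, 66, 74}
insert 59 → {54, 59, 66, 74}
fire next event → 54; now {59, 66, 74}
insert 65 → {59, 65, 66, 74}
fire next event → 59; now {65, 66, 74}
fire next event → 65; now {66, 74}
insert 60 → {60, 66, 74}
fire next event → 60; now {66, 74}
insert 64 → {64, 66, 74}
fire next event → 64; now {66, 74}
insert 67 → {66, 67, 74}
insert 58 → {58, 66, 67, 74}
fire next event → 58; now {66, 67, 74}
fire next event → 66; now {67, 74}
insert 73 → {67, 73, 74}
fire next event → 67; now {73, 74}
fire next event → 73; now {74}
insert 48 → {48, 74}
insert 62 → {48, 62, 74}
insert 63 → {48, 62, 63, 74}

priority queue: 47, 49, 57, 56, 61, 54, 59, 65, 60, 64, 58, 66, 67, 73; FIFO queue: 47 → 57 → 61 → 49 → 56 → 66 → 74 → 54 → 59 → 65 → 60 → 64 → 67 → 58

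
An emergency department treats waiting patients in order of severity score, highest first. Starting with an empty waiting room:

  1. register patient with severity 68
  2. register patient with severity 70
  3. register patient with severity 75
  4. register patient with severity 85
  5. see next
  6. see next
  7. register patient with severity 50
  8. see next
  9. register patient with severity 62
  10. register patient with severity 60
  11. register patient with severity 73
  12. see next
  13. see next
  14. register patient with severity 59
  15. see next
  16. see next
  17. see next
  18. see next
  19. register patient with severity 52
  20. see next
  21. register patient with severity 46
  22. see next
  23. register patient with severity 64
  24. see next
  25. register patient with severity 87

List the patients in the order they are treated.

insert 68 → {68}
insert 70 → {70, 68}
insert 75 → {75, 70, 68}
insert 85 → {85, 75, 70, 68}
see next → 85; now {75, 70, 68}
see next → 75; now {70, 68}
insert 50 → {70, 68, 50}
see next → 70; now {68, 50}
insert 62 → {68, 62, 50}
insert 60 → {68, 62, 60, 50}
insert 73 → {73, 68, 62, 60, 50}
see next → 73; now {68, 62, 60, 50}
see next → 68; now {62, 60, 50}
insert 59 → {62, 60, 59, 50}
see next → 62; now {60, 59, 50}
see next → 60; now {59, 50}
see next → 59; now {50}
see next → 50; now {}
insert 52 → {52}
see next → 52; now {}
insert 46 → {46}
see next → 46; now {}
insert 64 → {64}
see next → 64; now {}
insert 87 → {87}

85, 75, 70, 73, 68, 62, 60, 59, 50, 52, 46, 64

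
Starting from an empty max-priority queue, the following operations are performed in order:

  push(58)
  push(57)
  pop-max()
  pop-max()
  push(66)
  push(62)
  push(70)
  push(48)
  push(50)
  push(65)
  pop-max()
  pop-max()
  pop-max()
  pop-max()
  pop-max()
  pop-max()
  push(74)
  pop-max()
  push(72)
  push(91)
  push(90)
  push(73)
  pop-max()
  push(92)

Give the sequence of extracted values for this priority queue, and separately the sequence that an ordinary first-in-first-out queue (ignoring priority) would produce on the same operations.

insert 58 → {58}
insert 57 → {58, 57}
pop-max → 58; now {57}
pop-max → 57; now {}
insert 66 → {66}
insert 62 → {66, 62}
insert 70 → {70, 66, 62}
insert 48 → {70, 66, 62, 48}
insert 50 → {70, 66, 62, 50, 48}
insert 65 → {70, 66, 65, 62, 50, 48}
pop-max → 70; now {66, 65, 62, 50, 48}
pop-max → 66; now {65, 62, 50, 48}
pop-max → 65; now {62, 50, 48}
pop-max → 62; now {50, 48}
pop-max → 50; now {48}
pop-max → 48; now {}
insert 74 → {74}
pop-max → 74; now {}
insert 72 → {72}
insert 91 → {91, 72}
insert 90 → {91, 90, 72}
insert 73 → {91, 90, 73, 72}
pop-max → 91; now {90, 73, 72}
insert 92 → {92, 90, 73, 72}

priority queue: 58, 57, 70, 66, 65, 62, 50, 48, 74, 91; FIFO queue: 58, 57, 66, 62, 70, 48, 50, 65, 74, 72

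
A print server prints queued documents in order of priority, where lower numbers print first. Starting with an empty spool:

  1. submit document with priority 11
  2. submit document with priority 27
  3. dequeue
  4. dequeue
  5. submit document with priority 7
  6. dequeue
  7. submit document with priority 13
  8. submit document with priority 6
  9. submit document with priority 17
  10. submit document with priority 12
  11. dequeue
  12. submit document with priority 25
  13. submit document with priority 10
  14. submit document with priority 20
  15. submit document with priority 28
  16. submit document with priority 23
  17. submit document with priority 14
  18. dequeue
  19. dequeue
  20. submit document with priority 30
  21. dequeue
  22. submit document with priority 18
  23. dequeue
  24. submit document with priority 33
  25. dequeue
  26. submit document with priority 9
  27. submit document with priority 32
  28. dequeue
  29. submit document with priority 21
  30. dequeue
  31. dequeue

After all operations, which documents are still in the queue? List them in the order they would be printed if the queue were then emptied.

21 → 23 → 25 → 28 → 30 → 32 → 33

insert 11 → {11}
insert 27 → {11, 27}
dequeue → 11; now {27}
dequeue → 27; now {}
insert 7 → {7}
dequeue → 7; now {}
insert 13 → {13}
insert 6 → {6, 13}
insert 17 → {6, 13, 17}
insert 12 → {6, 12, 13, 17}
dequeue → 6; now {12, 13, 17}
insert 25 → {12, 13, 17, 25}
insert 10 → {10, 12, 13, 17, 25}
insert 20 → {10, 12, 13, 17, 20, 25}
insert 28 → {10, 12, 13, 17, 20, 25, 28}
insert 23 → {10, 12, 13, 17, 20, 23, 25, 28}
insert 14 → {10, 12, 13, 14, 17, 20, 23, 25, 28}
dequeue → 10; now {12, 13, 14, 17, 20, 23, 25, 28}
dequeue → 12; now {13, 14, 17, 20, 23, 25, 28}
insert 30 → {13, 14, 17, 20, 23, 25, 28, 30}
dequeue → 13; now {14, 17, 20, 23, 25, 28, 30}
insert 18 → {14, 17, 18, 20, 23, 25, 28, 30}
dequeue → 14; now {17, 18, 20, 23, 25, 28, 30}
insert 33 → {17, 18, 20, 23, 25, 28, 30, 33}
dequeue → 17; now {18, 20, 23, 25, 28, 30, 33}
insert 9 → {9, 18, 20, 23, 25, 28, 30, 33}
insert 32 → {9, 18, 20, 23, 25, 28, 30, 32, 33}
dequeue → 9; now {18, 20, 23, 25, 28, 30, 32, 33}
insert 21 → {18, 20, 21, 23, 25, 28, 30, 32, 33}
dequeue → 18; now {20, 21, 23, 25, 28, 30, 32, 33}
dequeue → 20; now {21, 23, 25, 28, 30, 32, 33}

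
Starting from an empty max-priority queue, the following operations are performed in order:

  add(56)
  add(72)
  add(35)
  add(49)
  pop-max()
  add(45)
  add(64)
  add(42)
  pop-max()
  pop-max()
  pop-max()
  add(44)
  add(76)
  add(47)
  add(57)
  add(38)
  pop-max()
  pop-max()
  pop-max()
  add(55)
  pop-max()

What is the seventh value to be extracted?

insert 56 → {56}
insert 72 → {72, 56}
insert 35 → {72, 56, 35}
insert 49 → {72, 56, 49, 35}
pop-max → 72; now {56, 49, 35}
insert 45 → {56, 49, 45, 35}
insert 64 → {64, 56, 49, 45, 35}
insert 42 → {64, 56, 49, 45, 42, 35}
pop-max → 64; now {56, 49, 45, 42, 35}
pop-max → 56; now {49, 45, 42, 35}
pop-max → 49; now {45, 42, 35}
insert 44 → {45, 44, 42, 35}
insert 76 → {76, 45, 44, 42, 35}
insert 47 → {76, 47, 45, 44, 42, 35}
insert 57 → {76, 57, 47, 45, 44, 42, 35}
insert 38 → {76, 57, 47, 45, 44, 42, 38, 35}
pop-max → 76; now {57, 47, 45, 44, 42, 38, 35}
pop-max → 57; now {47, 45, 44, 42, 38, 35}
pop-max → 47; now {45, 44, 42, 38, 35}
insert 55 → {55, 45, 44, 42, 38, 35}
pop-max → 55; now {45, 44, 42, 38, 35}

47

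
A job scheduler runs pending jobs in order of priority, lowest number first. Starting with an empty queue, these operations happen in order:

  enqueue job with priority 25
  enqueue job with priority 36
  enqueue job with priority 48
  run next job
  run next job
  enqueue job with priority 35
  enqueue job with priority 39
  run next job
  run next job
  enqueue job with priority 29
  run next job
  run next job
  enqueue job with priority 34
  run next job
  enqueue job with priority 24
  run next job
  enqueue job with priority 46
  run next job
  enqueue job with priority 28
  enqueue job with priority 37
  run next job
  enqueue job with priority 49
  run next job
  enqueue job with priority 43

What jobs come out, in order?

[25, 36, 35, 39, 29, 48, 34, 24, 46, 28, 37]

insert 25 → {25}
insert 36 → {25, 36}
insert 48 → {25, 36, 48}
run next job → 25; now {36, 48}
run next job → 36; now {48}
insert 35 → {35, 48}
insert 39 → {35, 39, 48}
run next job → 35; now {39, 48}
run next job → 39; now {48}
insert 29 → {29, 48}
run next job → 29; now {48}
run next job → 48; now {}
insert 34 → {34}
run next job → 34; now {}
insert 24 → {24}
run next job → 24; now {}
insert 46 → {46}
run next job → 46; now {}
insert 28 → {28}
insert 37 → {28, 37}
run next job → 28; now {37}
insert 49 → {37, 49}
run next job → 37; now {49}
insert 43 → {43, 49}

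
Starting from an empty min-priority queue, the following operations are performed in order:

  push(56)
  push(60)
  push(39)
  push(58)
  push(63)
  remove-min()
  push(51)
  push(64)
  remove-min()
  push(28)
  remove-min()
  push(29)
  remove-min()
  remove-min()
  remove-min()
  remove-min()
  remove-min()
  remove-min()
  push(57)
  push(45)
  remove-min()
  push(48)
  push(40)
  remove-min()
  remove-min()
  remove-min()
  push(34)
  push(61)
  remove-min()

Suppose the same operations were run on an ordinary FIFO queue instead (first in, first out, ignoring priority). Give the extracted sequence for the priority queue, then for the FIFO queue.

priority queue: 39, 51, 28, 29, 56, 58, 60, 63, 64, 45, 40, 48, 57, 34; FIFO queue: 56, 60, 39, 58, 63, 51, 64, 28, 29, 57, 45, 48, 40, 34

insert 56 → {56}
insert 60 → {56, 60}
insert 39 → {39, 56, 60}
insert 58 → {39, 56, 58, 60}
insert 63 → {39, 56, 58, 60, 63}
remove-min → 39; now {56, 58, 60, 63}
insert 51 → {51, 56, 58, 60, 63}
insert 64 → {51, 56, 58, 60, 63, 64}
remove-min → 51; now {56, 58, 60, 63, 64}
insert 28 → {28, 56, 58, 60, 63, 64}
remove-min → 28; now {56, 58, 60, 63, 64}
insert 29 → {29, 56, 58, 60, 63, 64}
remove-min → 29; now {56, 58, 60, 63, 64}
remove-min → 56; now {58, 60, 63, 64}
remove-min → 58; now {60, 63, 64}
remove-min → 60; now {63, 64}
remove-min → 63; now {64}
remove-min → 64; now {}
insert 57 → {57}
insert 45 → {45, 57}
remove-min → 45; now {57}
insert 48 → {48, 57}
insert 40 → {40, 48, 57}
remove-min → 40; now {48, 57}
remove-min → 48; now {57}
remove-min → 57; now {}
insert 34 → {34}
insert 61 → {34, 61}
remove-min → 34; now {61}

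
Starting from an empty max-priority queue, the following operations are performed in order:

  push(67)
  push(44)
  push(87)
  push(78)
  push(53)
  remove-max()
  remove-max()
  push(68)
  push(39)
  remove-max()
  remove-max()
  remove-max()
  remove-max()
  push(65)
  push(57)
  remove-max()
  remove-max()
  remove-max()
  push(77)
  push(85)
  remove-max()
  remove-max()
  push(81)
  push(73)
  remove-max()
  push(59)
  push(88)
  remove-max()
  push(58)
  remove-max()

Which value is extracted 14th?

73

insert 67 → {67}
insert 44 → {67, 44}
insert 87 → {87, 67, 44}
insert 78 → {87, 78, 67, 44}
insert 53 → {87, 78, 67, 53, 44}
remove-max → 87; now {78, 67, 53, 44}
remove-max → 78; now {67, 53, 44}
insert 68 → {68, 67, 53, 44}
insert 39 → {68, 67, 53, 44, 39}
remove-max → 68; now {67, 53, 44, 39}
remove-max → 67; now {53, 44, 39}
remove-max → 53; now {44, 39}
remove-max → 44; now {39}
insert 65 → {65, 39}
insert 57 → {65, 57, 39}
remove-max → 65; now {57, 39}
remove-max → 57; now {39}
remove-max → 39; now {}
insert 77 → {77}
insert 85 → {85, 77}
remove-max → 85; now {77}
remove-max → 77; now {}
insert 81 → {81}
insert 73 → {81, 73}
remove-max → 81; now {73}
insert 59 → {73, 59}
insert 88 → {88, 73, 59}
remove-max → 88; now {73, 59}
insert 58 → {73, 59, 58}
remove-max → 73; now {59, 58}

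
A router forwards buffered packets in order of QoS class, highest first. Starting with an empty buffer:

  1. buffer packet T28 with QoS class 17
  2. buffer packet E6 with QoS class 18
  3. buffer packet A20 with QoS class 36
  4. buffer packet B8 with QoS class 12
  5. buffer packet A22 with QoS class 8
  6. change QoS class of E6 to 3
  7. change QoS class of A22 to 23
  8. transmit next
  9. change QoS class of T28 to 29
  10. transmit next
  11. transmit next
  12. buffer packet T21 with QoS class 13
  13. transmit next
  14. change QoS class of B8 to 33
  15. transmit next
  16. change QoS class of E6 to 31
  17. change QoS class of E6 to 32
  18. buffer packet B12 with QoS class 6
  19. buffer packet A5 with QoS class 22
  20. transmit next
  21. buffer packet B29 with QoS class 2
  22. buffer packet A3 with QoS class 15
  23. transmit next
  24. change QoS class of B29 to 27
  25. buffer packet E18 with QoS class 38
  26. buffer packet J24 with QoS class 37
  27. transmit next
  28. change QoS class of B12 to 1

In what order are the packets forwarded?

add T28 (QoS class 17) → {T28:17}
add E6 (QoS class 18) → {E6:18, T28:17}
add A20 (QoS class 36) → {A20:36, E6:18, T28:17}
add B8 (QoS class 12) → {A20:36, E6:18, T28:17, B8:12}
add A22 (QoS class 8) → {A20:36, E6:18, T28:17, B8:12, A22:8}
update E6 to QoS class 3 → {A20:36, T28:17, B8:12, A22:8, E6:3}
update A22 to QoS class 23 → {A20:36, A22:23, T28:17, B8:12, E6:3}
transmit next → A20; now {A22:23, T28:17, B8:12, E6:3}
update T28 to QoS class 29 → {T28:29, A22:23, B8:12, E6:3}
transmit next → T28; now {A22:23, B8:12, E6:3}
transmit next → A22; now {B8:12, E6:3}
add T21 (QoS class 13) → {T21:13, B8:12, E6:3}
transmit next → T21; now {B8:12, E6:3}
update B8 to QoS class 33 → {B8:33, E6:3}
transmit next → B8; now {E6:3}
update E6 to QoS class 31 → {E6:31}
update E6 to QoS class 32 → {E6:32}
add B12 (QoS class 6) → {E6:32, B12:6}
add A5 (QoS class 22) → {E6:32, A5:22, B12:6}
transmit next → E6; now {A5:22, B12:6}
add B29 (QoS class 2) → {A5:22, B12:6, B29:2}
add A3 (QoS class 15) → {A5:22, A3:15, B12:6, B29:2}
transmit next → A5; now {A3:15, B12:6, B29:2}
update B29 to QoS class 27 → {B29:27, A3:15, B12:6}
add E18 (QoS class 38) → {E18:38, B29:27, A3:15, B12:6}
add J24 (QoS class 37) → {E18:38, J24:37, B29:27, A3:15, B12:6}
transmit next → E18; now {J24:37, B29:27, A3:15, B12:6}
update B12 to QoS class 1 → {J24:37, B29:27, A3:15, B12:1}

[A20, T28, A22, T21, B8, E6, A5, E18]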